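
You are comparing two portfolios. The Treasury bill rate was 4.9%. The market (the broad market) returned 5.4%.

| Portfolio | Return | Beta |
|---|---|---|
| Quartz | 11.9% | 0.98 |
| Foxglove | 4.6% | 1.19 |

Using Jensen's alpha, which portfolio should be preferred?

Quartz

Quartz: α = 11.9% − [4.9% + 0.98 × (5.4% − 4.9%)] = 6.510
Foxglove: α = 4.6% − [4.9% + 1.19 × (5.4% − 4.9%)] = -0.895
Highest: Quartz (6.510).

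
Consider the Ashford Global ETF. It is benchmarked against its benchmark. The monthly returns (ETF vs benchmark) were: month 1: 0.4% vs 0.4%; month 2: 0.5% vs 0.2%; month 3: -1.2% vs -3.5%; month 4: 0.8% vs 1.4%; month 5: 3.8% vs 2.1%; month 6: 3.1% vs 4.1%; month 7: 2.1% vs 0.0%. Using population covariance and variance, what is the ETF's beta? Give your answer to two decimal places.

0.61

r̄p = 1.3571%,  r̄m = 0.6714%
Cov = Σ(rp − r̄p)(rm − r̄m) / 7 = 2.8416
Var(rm) = Σ(rm − r̄m)² / 7 = 4.6392
β = Cov / Var = 2.8416 / 4.6392 = 0.6125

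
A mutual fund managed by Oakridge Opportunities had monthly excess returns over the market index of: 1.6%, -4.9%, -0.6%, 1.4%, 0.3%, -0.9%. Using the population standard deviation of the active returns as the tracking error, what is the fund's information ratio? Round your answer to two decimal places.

μ = (1.6 − 4.9 − 0.6 + 1.4 + 0.3 − 0.9) / 6 = -3.10 / 6 = -0.5167%
Σ(r − μ)² = 28.1883; population σ = √(28.1883/6) = 2.1675%
IR = μ / tracking error = -0.5167 / 2.1675 = -0.2384

-0.24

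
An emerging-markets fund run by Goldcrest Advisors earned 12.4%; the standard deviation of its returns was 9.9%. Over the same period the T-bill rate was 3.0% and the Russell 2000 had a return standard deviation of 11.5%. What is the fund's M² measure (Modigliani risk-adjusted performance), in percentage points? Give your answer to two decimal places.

13.92

Sharpe = (Rp − Rf) / σp = (12.4% − 3.0%) / 9.9% = 0.9495
M² = Rf + Sharpe × σm = 3.0% + 0.9495 × 11.5% = 13.9193%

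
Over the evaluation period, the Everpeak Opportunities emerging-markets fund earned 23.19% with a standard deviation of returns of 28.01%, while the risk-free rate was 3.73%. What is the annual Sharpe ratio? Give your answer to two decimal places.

0.69

Sharpe = (Rp − Rf) / σp = (23.19% − 3.73%) / 28.01% = 19.46% / 28.01% = 0.6948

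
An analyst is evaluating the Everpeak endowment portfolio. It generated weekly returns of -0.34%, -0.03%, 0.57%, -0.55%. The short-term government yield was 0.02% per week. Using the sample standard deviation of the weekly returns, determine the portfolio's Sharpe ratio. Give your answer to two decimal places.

-0.22

Mean return r̄ = -0.350 / 4 = -0.0875%
Σ(r − r̄)² = (-0.34 − (-0.0875))² + (-0.03 − (-0.0875))² + … = 0.7133
σ = √[0.7133 / 3] = 0.4876%
Sharpe = (r̄ − rf) / σ = (-0.0875 − 0.02) / 0.4876 = -0.1075 / 0.4876 = -0.2205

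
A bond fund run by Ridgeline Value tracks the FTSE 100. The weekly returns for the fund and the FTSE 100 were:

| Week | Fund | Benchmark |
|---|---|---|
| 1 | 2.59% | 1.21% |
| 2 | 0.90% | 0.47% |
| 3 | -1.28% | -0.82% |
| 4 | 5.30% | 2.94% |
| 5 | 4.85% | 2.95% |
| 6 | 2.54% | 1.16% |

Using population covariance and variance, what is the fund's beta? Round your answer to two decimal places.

1.68

r̄p = 2.4833%,  r̄m = 1.3183%
Cov = Σ(rp − r̄p)(rm − r̄m) / 6 = 2.9665
Var(rm) = Σ(rm − r̄m)² / 6 = 1.7702
β = Cov / Var = 2.9665 / 1.7702 = 1.6758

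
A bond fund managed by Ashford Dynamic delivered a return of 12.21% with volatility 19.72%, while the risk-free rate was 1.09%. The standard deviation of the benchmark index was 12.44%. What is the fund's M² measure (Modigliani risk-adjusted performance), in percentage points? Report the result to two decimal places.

Sharpe = (Rp − Rf) / σp = (12.21% − 1.09%) / 19.72% = 0.5639
M² = Rf + Sharpe × σm = 1.09% + 0.5639 × 12.44% = 8.1049%

8.10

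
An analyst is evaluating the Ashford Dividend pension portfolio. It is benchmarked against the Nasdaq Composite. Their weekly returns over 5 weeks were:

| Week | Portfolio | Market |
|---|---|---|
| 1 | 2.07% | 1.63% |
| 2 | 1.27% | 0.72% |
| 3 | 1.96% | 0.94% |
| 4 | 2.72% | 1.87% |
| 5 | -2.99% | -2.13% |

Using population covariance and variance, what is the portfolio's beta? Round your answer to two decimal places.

r̄p = 1.0060%,  r̄m = 0.6060%
Cov = Σ(rp − r̄p)(rm − r̄m) / 5 = 2.9076
Var(rm) = Σ(rm − r̄m)² / 5 = 2.0513
β = Cov / Var = 2.9076 / 2.0513 = 1.4174

1.42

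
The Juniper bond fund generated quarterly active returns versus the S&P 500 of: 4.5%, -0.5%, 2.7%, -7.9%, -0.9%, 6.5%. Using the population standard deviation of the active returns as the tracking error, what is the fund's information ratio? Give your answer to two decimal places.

r̄ = (4.5 − 0.5 + 2.7 − 7.9 − 0.9 + 6.5) / 6 = 4.40 / 6 = 0.7333%
Σ(r − r̄)² = (4.5 − 0.7333)² + (-0.5 − 0.7333)² + … = 130.0333
population σ = √(130.0333 / 6) = √21.6722 = 4.6553%
IR = r̄ / tracking error = 0.7333 / 4.6553 = 0.1575

0.16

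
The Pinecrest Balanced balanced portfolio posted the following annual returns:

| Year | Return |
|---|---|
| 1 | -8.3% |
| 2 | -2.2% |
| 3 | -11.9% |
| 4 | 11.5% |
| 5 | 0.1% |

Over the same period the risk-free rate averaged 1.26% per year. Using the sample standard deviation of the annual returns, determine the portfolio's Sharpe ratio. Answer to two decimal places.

-0.38

Mean return μ = -10.80 / 5 = -2.1600%
Σ(r − μ)² = (-8.3 − (-2.1600))² + (-2.2 − (-2.1600))² + (-11.9 − (-2.1600))² + … = 324.2720
σ = √[324.2720 / 4] = 9.0038%
Sharpe = (μ − rf) / σ = (-2.1600 − 1.26) / 9.0038 = -3.4200 / 9.0038 = -0.3798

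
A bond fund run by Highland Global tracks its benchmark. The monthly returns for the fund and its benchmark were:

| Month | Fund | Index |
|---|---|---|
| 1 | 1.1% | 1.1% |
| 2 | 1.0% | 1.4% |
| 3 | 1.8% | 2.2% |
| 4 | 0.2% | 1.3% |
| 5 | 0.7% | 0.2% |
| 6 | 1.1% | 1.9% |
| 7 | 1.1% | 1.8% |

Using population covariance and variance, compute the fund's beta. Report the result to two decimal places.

r̄p = 1.0000%,  r̄m = 1.4143%
Cov = Σ(rp − r̄p)(rm − r̄m) / 7 = 0.1629
Var(rm) = Σ(rm − r̄m)² / 7 = 0.3698
β = Cov / Var = 0.1629 / 0.3698 = 0.4405

0.44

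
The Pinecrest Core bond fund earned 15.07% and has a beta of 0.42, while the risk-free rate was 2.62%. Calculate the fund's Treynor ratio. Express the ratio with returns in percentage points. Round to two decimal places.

Treynor = (Rp − Rf) / β = (15.07% − 2.62%) / 0.42 = 12.45 / 0.42 = 29.6429

29.64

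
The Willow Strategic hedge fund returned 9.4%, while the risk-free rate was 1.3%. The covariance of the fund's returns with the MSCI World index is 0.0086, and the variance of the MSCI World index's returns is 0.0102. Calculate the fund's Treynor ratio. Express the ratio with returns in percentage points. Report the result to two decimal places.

9.61

β = Cov / Var = 0.0086 / 0.0102 = 0.8431
Treynor = (Rp − Rf) / β = (9.4% − 1.3%) / 0.8431 = 8.10 / 0.8431 = 9.6074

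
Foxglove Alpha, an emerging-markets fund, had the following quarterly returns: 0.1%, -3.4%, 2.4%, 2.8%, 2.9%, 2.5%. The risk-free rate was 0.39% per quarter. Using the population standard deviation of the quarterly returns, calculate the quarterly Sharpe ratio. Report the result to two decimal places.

0.36

Mean return μ = 7.30 / 6 = 1.2167%
Population σ = √[Σ(r − μ)² / 6] = √[30.9483 / 6] = √5.1581 = 2.2711%
Sharpe = (μ − rf) / σ = (1.2167 − 0.39) / 2.2711 = 0.8267 / 2.2711 = 0.3640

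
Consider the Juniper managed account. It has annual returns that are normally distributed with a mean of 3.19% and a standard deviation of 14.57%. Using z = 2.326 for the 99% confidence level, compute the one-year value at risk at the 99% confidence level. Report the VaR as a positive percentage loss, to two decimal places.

VaR (as % loss) = −(μ − z·σ) = −(3.19% − 2.326 × 14.57%) = −(-30.69982%) = 30.69982%

30.70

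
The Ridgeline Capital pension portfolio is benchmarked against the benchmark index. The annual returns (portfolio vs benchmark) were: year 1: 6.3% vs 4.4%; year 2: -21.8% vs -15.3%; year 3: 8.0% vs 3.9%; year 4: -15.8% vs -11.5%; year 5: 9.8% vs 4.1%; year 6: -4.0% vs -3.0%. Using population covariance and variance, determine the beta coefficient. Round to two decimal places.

r̄p = -2.9167%,  r̄m = -2.9000%
Cov = Σ(rp − r̄p)(rm − r̄m) / 6 = 95.9317
Var(rm) = Σ(rm − r̄m)² / 6 = 62.7100
β = Cov / Var = 95.9317 / 62.7100 = 1.5298

1.53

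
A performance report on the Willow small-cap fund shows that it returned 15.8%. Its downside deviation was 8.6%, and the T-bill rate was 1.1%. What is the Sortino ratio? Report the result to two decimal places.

1.71

Sortino = (Rp − Rf) / σd = (15.8% − 1.1%) / 8.6% = 14.70% / 8.6% = 1.7093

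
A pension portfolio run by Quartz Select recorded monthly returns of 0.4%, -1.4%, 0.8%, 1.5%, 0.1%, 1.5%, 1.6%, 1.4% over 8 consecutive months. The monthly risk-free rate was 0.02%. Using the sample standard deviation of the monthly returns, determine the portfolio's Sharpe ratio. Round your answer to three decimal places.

Mean return r̄ = 5.90 / 8 = 0.7375%
Sample std dev = √[7.4388 / 7] = 1.0309%
Sharpe = (r̄ − rf) / σ = (0.7375 − 0.02) / 1.0309 = 0.7175 / 1.0309 = 0.6960

0.696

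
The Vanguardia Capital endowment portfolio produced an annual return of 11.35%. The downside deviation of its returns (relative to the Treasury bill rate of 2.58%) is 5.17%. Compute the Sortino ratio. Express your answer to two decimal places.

Sortino = (Rp − Rf) / σd = (11.35% − 2.58%) / 5.17% = 8.77% / 5.17% = 1.6963

1.70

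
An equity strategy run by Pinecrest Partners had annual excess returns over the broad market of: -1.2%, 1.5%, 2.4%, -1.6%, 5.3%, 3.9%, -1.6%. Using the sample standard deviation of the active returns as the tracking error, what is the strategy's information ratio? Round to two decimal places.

0.44

r̄ = (-1.2 + 1.5 + 2.4 − 1.6 + 5.3 + 3.9 − 1.6) / 7 = 8.70 / 7 = 1.2429%
Σ(r − r̄)² = 47.0571; sample σ = √(47.0571/6) = 2.8005%
IR = r̄ / tracking error = 1.2429 / 2.8005 = 0.4438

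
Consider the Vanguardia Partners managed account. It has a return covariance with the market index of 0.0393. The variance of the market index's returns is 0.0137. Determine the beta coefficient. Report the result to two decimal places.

2.87

β = Cov(Rp, Rm) / Var(Rm) = 0.0393 / 0.0137 = 2.8686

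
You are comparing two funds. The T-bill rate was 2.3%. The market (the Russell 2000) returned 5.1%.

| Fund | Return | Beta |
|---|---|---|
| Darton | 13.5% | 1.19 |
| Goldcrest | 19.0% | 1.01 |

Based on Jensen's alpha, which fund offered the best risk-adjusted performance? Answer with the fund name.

Darton: α = 13.5% − [2.3% + 1.19 × (5.1% − 2.3%)] = 7.868
Goldcrest: α = 19.0% − [2.3% + 1.01 × (5.1% − 2.3%)] = 13.872
Highest: Goldcrest (13.872).

Goldcrest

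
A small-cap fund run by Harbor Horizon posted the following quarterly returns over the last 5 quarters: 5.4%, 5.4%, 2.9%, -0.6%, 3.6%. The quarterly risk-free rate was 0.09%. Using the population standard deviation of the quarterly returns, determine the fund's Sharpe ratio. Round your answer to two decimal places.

1.48

Mean return r̄ = 16.70 / 5 = 3.3400%
Σ(r − r̄)² = (5.4 − 3.3400)² + (5.4 − 3.3400)² + … = 24.2720
σ = √[24.2720 / 5] = 2.2033%
Sharpe = (r̄ − rf) / σ = (3.3400 − 0.09) / 2.2033 = 3.2500 / 2.2033 = 1.4751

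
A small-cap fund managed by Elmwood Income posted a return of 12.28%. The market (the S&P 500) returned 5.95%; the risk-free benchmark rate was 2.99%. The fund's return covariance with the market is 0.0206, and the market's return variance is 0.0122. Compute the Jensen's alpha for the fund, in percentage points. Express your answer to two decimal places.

β = Cov / Var = 0.0206 / 0.0122 = 1.6885
E[R] = Rf + β(Rm − Rf) = 2.99% + 1.6885 × (5.95% − 2.99%) = 7.9880%
α = Rp − E[R] = 12.28% − 7.9880% = 4.2920

4.29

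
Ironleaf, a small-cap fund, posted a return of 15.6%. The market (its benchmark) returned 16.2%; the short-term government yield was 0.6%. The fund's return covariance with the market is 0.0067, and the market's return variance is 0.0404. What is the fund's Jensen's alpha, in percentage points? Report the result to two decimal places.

12.41

β = Cov / Var = 0.0067 / 0.0404 = 0.1658
E[R] = Rf + β(Rm − Rf) = 0.6% + 0.1658 × (16.2% − 0.6%) = 3.1865%
α = Rp − E[R] = 15.6% − 3.1865% = 12.4135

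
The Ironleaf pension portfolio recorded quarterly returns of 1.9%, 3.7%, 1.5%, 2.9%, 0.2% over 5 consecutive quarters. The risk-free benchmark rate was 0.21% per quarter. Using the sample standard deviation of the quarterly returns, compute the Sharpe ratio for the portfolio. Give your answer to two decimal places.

1.36

r̄ = (1.9 + 3.7 + 1.5 + 2.9 + 0.2) / 5 = 10.20 / 5 = 2.0400%
Σ(r − r̄)² = (1.9 − 2.0400)² + (3.7 − 2.0400)² + (1.5 − 2.0400)² + … = 7.1920
sample σ = √(7.1920 / 4) = √1.7980 = 1.3409%
Sharpe = (r̄ − rf) / σ = (2.0400 − 0.21) / 1.3409 = 1.8300 / 1.3409 = 1.3648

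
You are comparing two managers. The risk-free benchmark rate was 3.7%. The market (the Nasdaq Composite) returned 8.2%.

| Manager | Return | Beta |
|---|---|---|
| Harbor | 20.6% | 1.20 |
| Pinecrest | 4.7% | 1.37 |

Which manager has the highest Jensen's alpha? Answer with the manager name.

Harbor: α = 20.6% − [3.7% + 1.20 × (8.2% − 3.7%)] = 11.500
Pinecrest: α = 4.7% − [3.7% + 1.37 × (8.2% − 3.7%)] = -5.165
Highest: Harbor (11.500).

Harbor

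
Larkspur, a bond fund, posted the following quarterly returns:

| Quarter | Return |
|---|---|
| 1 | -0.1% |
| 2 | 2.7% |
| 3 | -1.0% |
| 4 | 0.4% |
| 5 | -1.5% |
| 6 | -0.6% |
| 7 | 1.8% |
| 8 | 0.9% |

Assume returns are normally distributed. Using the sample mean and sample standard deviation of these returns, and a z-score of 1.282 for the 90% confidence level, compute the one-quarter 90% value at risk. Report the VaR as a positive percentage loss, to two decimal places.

r̄ = (-0.1 + 2.7 − 1 + 0.4 − 1.5 − 0.6 + 1.8 + 0.9) / 8 = 2.60 / 8 = 0.3250%
Sample σ = √[Σ(r − r̄)² / 7] = √[14.2750 / 7] = √2.0393 = 1.4280%
VaR = −(r̄ − z·σ) = −(0.3250 − 1.282 × 1.4280) = −(-1.5057) = 1.5057%

1.51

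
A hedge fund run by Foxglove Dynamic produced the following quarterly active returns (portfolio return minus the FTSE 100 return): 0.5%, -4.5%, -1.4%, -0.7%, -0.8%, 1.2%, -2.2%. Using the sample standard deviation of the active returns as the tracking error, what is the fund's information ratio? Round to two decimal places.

-0.60

Mean return r̄ = -7.90 / 7 = -1.1286%
Sample σ = √[Σ(r − r̄)² / 6] = √[20.9543 / 6] = √3.4924 = 1.8688%
IR = r̄ / tracking error = -1.1286 / 1.8688 = -0.6039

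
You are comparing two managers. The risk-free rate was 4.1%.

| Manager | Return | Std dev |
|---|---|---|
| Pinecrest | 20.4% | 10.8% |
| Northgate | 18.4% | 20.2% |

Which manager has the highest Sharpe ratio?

Pinecrest: Sharpe ratio = (20.4% − 4.1%) / 10.8% = 1.509
Northgate: Sharpe ratio = (18.4% − 4.1%) / 20.2% = 0.708
Highest: Pinecrest (1.509).

Pinecrest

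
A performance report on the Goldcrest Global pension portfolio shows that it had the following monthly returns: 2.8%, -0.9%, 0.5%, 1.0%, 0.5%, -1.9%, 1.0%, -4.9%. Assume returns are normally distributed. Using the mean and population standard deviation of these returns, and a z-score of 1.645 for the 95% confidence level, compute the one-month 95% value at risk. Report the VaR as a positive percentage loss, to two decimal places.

3.84

r̄ = (2.8 − 0.9 + 0.5 + 1 + 0.5 − 1.9 + 1 − 4.9) / 8 = -1.90 / 8 = -0.2375%
Population std dev = √[38.3188 / 8] = 2.1886%
VaR = −(r̄ − z·σ) = −(-0.2375 − 1.645 × 2.1886) = −(-3.8377) = 3.8377%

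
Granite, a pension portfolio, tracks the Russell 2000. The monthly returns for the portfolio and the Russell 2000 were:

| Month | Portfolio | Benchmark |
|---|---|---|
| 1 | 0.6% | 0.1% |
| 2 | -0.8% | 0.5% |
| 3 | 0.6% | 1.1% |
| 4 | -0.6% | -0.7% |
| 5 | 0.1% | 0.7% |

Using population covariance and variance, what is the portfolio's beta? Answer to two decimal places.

r̄p = -0.0200%,  r̄m = 0.3400%
Cov = Σ(rp − r̄p)(rm − r̄m) / 5 = 0.1688
Var(rm) = Σ(rm − r̄m)² / 5 = 0.3744
β = Cov / Var = 0.1688 / 0.3744 = 0.4509

0.45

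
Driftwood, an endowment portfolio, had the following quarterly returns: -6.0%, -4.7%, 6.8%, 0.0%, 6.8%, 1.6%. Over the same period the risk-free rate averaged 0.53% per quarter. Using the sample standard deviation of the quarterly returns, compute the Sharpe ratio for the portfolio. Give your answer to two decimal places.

0.04

r̄ = (-6 − 4.7 + 6.8 + 0 + 6.8 + 1.6) / 6 = 4.50 / 6 = 0.7500%
Σ(r − r̄)² = 149.7550; sample σ = √(149.7550/5) = 5.4728%
Sharpe = (r̄ − rf) / σ = (0.7500 − 0.53) / 5.4728 = 0.2200 / 5.4728 = 0.0402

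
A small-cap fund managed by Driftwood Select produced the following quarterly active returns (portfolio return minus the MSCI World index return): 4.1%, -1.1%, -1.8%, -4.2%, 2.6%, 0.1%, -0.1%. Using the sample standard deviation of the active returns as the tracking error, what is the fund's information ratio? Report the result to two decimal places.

Mean return r̄ = -0.40 / 7 = -0.0571%
Σ(r − r̄)² = 45.6571; sample σ = √(45.6571/6) = 2.7585%
IR = r̄ / tracking error = -0.0571 / 2.7585 = -0.0207

-0.02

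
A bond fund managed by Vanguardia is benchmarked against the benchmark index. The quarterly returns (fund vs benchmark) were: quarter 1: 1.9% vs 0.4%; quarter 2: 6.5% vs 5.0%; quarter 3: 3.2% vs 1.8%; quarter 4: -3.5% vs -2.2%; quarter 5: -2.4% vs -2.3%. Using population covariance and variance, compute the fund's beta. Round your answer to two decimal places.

1.33

r̄p = 1.1400%,  r̄m = 0.5400%
Cov = Σ(rp − r̄p)(rm − r̄m) / 5 = 9.8324
Var(rm) = Σ(rm − r̄m)² / 5 = 7.4144
β = Cov / Var = 9.8324 / 7.4144 = 1.3261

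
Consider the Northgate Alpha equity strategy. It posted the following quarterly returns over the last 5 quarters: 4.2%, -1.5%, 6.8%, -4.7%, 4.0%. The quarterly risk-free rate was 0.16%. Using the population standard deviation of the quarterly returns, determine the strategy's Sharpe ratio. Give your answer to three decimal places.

r̄ = (4.2 − 1.5 + 6.8 − 4.7 + 4) / 5 = 1.7600%
Σ(r − r̄)² = 88.7320; population σ = √(88.7320/5) = 4.2126%
Sharpe = (r̄ − rf) / σ = (1.7600 − 0.16) / 4.2126 = 1.6000 / 4.2126 = 0.3798

0.380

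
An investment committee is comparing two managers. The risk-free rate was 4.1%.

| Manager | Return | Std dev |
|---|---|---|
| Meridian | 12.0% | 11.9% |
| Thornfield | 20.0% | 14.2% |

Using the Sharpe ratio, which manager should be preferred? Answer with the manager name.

Thornfield

Meridian: Sharpe ratio = (12.0% − 4.1%) / 11.9% = 0.664
Thornfield: Sharpe ratio = (20.0% − 4.1%) / 14.2% = 1.120
Highest: Thornfield (1.120).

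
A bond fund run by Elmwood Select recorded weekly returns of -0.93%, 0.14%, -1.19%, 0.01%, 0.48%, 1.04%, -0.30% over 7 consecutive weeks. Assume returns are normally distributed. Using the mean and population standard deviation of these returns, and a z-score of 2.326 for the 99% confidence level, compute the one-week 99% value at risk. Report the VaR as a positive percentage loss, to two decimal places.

r̄ = (-0.93 + 0.14 − 1.19 + 0.01 + 0.48 + 1.04 − 0.3) / 7 = -0.750 / 7 = -0.1071%
Population std dev = √[3.6223 / 7] = 0.7194%
VaR = −(r̄ − z·σ) = −(-0.1071 − 2.326 × 0.7194) = −(-1.7804) = 1.7804%

1.78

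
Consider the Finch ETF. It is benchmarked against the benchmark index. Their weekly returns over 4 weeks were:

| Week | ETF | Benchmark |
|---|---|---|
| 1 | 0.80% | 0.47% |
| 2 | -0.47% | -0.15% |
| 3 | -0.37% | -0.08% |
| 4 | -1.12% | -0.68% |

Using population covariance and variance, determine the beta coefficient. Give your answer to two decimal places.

1.67

r̄p = -0.2900%,  r̄m = -0.1100%
Cov = Σ(rp − r̄p)(rm − r̄m) / 4 = 0.2775
Var(rm) = Σ(rm − r̄m)² / 4 = 0.1660
β = Cov / Var = 0.2775 / 0.1660 = 1.6717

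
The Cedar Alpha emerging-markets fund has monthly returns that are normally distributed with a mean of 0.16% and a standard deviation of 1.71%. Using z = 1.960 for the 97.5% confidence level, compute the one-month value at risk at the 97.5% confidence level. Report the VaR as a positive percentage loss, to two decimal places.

3.19

VaR (as % loss) = −(μ − z·σ) = −(0.16% − 1.960 × 1.71%) = −(-3.1916%) = 3.1916%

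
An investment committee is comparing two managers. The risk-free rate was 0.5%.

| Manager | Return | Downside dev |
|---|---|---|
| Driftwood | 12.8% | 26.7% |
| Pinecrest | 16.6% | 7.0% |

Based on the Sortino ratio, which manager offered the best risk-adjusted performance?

Driftwood: Sortino ratio = (12.8% − 0.5%) / 26.7% = 0.461
Pinecrest: Sortino ratio = (16.6% − 0.5%) / 7.0% = 2.300
Highest: Pinecrest (2.300).

Pinecrest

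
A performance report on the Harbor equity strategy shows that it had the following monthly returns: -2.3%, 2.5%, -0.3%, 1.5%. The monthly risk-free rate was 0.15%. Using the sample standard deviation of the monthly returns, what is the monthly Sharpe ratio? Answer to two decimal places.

0.09

r̄ = (-2.3 + 2.5 − 0.3 + 1.5) / 4 = 1.40 / 4 = 0.3500%
Sample std dev = √[13.3900 / 3] = 2.1127%
Sharpe = (r̄ − rf) / σ = (0.3500 − 0.15) / 2.1127 = 0.2000 / 2.1127 = 0.0947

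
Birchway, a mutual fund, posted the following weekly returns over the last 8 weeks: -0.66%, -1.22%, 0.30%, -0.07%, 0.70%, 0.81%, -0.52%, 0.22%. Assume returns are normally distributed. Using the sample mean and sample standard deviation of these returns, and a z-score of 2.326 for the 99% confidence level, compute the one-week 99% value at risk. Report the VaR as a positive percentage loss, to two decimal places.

1.69

Mean return r̄ = -0.440 / 8 = -0.0550%
Sample σ = √[Σ(r − r̄)² / 7] = √[3.4596 / 7] = √0.4942 = 0.7030%
VaR = −(r̄ − z·σ) = −(-0.0550 − 2.326 × 0.7030) = −(-1.6902) = 1.6902%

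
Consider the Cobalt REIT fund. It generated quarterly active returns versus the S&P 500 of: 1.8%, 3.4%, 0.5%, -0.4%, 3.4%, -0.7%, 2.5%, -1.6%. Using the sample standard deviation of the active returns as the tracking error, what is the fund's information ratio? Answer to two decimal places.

Mean return r̄ = 8.90 / 8 = 1.1125%
Sample std dev = √[26.1688 / 7] = 1.9335%
IR = r̄ / tracking error = 1.1125 / 1.9335 = 0.5754

0.58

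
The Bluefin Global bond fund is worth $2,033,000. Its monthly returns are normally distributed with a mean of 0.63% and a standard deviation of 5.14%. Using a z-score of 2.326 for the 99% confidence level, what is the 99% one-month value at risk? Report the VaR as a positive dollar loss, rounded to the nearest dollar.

Return at the 99% tail: μ − z·σ = 0.63% − 2.326 × 5.14% = 0.63 − 11.95564 = -11.32564%
VaR = −(-11.32564%) × $2,033,000 = 11.32564% × $2,033,000 = $230,250

$230,250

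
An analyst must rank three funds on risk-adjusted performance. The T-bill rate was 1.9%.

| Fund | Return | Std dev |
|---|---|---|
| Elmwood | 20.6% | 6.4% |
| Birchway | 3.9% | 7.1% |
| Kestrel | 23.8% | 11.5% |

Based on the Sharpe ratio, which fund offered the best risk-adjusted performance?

Elmwood

Elmwood: Sharpe ratio = (20.6% − 1.9%) / 6.4% = 2.922
Birchway: Sharpe ratio = (3.9% − 1.9%) / 7.1% = 0.282
Kestrel: Sharpe ratio = (23.8% − 1.9%) / 11.5% = 1.904
Highest: Elmwood (2.922).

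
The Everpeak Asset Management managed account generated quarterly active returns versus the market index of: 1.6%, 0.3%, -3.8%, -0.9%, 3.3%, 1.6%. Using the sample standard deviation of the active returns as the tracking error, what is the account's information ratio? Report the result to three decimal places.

r̄ = (1.6 + 0.3 − 3.8 − 0.9 + 3.3 + 1.6) / 6 = 0.3500%
Sample σ = √[Σ(r − r̄)² / 5] = √[30.6150 / 5] = √6.1230 = 2.4745%
IR = r̄ / tracking error = 0.3500 / 2.4745 = 0.1414

0.141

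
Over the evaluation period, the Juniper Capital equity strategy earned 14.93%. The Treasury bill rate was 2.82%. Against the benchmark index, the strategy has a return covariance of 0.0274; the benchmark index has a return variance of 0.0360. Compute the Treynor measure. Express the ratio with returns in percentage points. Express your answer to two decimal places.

β = Cov / Var = 0.0274 / 0.0360 = 0.7611
Treynor = (Rp − Rf) / β = (14.93% − 2.82%) / 0.7611 = 12.11 / 0.7611 = 15.9112

15.91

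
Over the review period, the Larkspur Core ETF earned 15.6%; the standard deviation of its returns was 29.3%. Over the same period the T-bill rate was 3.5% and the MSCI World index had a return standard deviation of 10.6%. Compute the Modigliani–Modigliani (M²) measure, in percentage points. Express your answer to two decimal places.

7.88

Sharpe = (Rp − Rf) / σp = (15.6% − 3.5%) / 29.3% = 0.4130
M² = Rf + Sharpe × σm = 3.5% + 0.4130 × 10.6% = 7.8778%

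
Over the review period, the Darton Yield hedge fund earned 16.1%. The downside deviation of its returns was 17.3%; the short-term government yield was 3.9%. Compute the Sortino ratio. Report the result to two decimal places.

Sortino = (Rp − Rf) / σd = (16.1% − 3.9%) / 17.3% = 12.20% / 17.3% = 0.7052

0.71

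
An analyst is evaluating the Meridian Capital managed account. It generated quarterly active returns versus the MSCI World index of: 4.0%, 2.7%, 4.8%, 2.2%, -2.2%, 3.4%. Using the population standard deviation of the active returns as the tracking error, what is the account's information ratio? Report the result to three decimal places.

Mean return μ = 14.90 / 6 = 2.4833%
Σ(r − μ)² = (4 − 2.4833)² + (2.7 − 2.4833)² + (4.8 − 2.4833)² + … = 30.5683
population σ = √(30.5683 / 6) = √5.0947 = 2.2571%
IR = μ / tracking error = 2.4833 / 2.2571 = 1.1002

1.100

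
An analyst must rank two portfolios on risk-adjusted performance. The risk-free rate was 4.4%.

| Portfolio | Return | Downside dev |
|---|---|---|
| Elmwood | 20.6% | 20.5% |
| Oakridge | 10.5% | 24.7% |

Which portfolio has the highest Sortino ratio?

Elmwood: Sortino ratio = (20.6% − 4.4%) / 20.5% = 0.790
Oakridge: Sortino ratio = (10.5% − 4.4%) / 24.7% = 0.247
Highest: Elmwood (0.790).

Elmwood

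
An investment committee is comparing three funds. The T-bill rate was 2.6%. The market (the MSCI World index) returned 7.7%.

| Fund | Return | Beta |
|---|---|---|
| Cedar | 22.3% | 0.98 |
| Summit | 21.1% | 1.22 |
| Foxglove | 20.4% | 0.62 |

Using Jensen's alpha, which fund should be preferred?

Cedar

Cedar: α = 22.3% − [2.6% + 0.98 × (7.7% − 2.6%)] = 14.702
Summit: α = 21.1% − [2.6% + 1.22 × (7.7% − 2.6%)] = 12.278
Foxglove: α = 20.4% − [2.6% + 0.62 × (7.7% − 2.6%)] = 14.638
Highest: Cedar (14.702).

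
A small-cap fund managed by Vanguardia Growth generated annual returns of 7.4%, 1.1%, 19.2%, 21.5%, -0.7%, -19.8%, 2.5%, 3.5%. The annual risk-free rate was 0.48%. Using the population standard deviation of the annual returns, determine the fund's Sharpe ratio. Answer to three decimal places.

Mean return μ = 34.70 / 8 = 4.3375%
Population std dev = √[1147.3788 / 8] = 11.9759%
Sharpe = (μ − rf) / σ = (4.3375 − 0.48) / 11.9759 = 3.8575 / 11.9759 = 0.3221

0.322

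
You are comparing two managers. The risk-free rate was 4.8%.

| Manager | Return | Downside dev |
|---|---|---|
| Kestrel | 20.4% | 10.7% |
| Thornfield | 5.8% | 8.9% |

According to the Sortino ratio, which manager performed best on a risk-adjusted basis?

Kestrel: Sortino ratio = (20.4% − 4.8%) / 10.7% = 1.458
Thornfield: Sortino ratio = (5.8% − 4.8%) / 8.9% = 0.112
Highest: Kestrel (1.458).

Kestrel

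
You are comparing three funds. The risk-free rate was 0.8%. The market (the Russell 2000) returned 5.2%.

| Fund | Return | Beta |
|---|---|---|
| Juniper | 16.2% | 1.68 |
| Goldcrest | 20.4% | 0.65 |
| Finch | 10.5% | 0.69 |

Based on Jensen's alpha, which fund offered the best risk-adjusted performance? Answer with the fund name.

Juniper: α = 16.2% − [0.8% + 1.68 × (5.2% − 0.8%)] = 8.008
Goldcrest: α = 20.4% − [0.8% + 0.65 × (5.2% − 0.8%)] = 16.740
Finch: α = 10.5% − [0.8% + 0.69 × (5.2% − 0.8%)] = 6.664
Highest: Goldcrest (16.740).

Goldcrest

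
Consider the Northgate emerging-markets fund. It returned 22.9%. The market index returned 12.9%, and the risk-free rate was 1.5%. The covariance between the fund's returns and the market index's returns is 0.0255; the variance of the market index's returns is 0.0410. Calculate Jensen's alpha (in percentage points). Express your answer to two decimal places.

β = Cov / Var = 0.0255 / 0.0410 = 0.6220
E[R] = Rf + β(Rm − Rf) = 1.5% + 0.6220 × (12.9% − 1.5%) = 8.5908%
α = Rp − E[R] = 22.9% − 8.5908% = 14.3092

14.31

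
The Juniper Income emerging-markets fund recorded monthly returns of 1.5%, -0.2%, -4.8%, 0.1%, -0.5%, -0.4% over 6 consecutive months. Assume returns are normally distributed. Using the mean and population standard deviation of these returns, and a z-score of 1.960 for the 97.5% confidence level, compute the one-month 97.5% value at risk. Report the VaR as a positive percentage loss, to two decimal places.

4.53

Mean return μ = -4.30 / 6 = -0.7167%
Population std dev = √[22.6683 / 6] = 1.9437%
VaR = −(μ − z·σ) = −(-0.7167 − 1.960 × 1.9437) = −(-4.5264) = 4.5264%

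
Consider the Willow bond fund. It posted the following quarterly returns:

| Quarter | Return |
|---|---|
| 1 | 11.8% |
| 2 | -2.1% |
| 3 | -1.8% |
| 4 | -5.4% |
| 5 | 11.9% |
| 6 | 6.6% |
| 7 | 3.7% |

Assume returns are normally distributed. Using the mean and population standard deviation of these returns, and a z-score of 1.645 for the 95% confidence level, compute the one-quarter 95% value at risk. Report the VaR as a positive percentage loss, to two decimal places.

7.02

r̄ = (11.8 − 2.1 − 1.8 − 5.4 + 11.9 + 6.6 + 3.7) / 7 = 24.70 / 7 = 3.5286%
Σ(r − r̄)² = (11.8 − 3.5286)² + (-2.1 − 3.5286)² + (-1.8 − 3.5286)² + … = 287.7543
population σ = √(287.7543 / 7) = √41.1078 = 6.4115%
VaR = −(r̄ − z·σ) = −(3.5286 − 1.645 × 6.4115) = −(-7.0183) = 7.0183%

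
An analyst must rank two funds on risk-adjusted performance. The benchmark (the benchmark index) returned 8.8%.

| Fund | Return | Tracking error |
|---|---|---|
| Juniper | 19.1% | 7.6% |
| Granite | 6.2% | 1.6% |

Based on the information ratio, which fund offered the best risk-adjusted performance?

Juniper

Juniper: IR = (19.1% − 8.8%) / 7.6% = 1.355
Granite: IR = (6.2% − 8.8%) / 1.6% = -1.625
Highest: Juniper (1.355).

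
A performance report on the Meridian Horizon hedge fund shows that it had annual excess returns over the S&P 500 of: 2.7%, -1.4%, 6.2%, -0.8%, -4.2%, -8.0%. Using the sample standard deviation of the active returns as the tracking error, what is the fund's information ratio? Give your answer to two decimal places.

-0.18

μ = (2.7 − 1.4 + 6.2 − 0.8 − 4.2 − 8) / 6 = -0.9167%
Σ(r − μ)² = (2.7 − (-0.9167))² + (-1.4 − (-0.9167))² + … = 124.9283
sample σ = √(124.9283 / 5) = √24.9857 = 4.9986%
IR = μ / tracking error = -0.9167 / 4.9986 = -0.1834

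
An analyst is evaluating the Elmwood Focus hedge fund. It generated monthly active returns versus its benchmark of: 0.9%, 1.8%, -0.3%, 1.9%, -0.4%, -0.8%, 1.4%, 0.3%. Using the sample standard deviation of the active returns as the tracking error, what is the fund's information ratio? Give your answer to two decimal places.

0.57

r̄ = (0.9 + 1.8 − 0.3 + 1.9 − 0.4 − 0.8 + 1.4 + 0.3) / 8 = 4.80 / 8 = 0.6000%
Sample std dev = √[7.7200 / 7] = 1.0502%
IR = r̄ / tracking error = 0.6000 / 1.0502 = 0.5713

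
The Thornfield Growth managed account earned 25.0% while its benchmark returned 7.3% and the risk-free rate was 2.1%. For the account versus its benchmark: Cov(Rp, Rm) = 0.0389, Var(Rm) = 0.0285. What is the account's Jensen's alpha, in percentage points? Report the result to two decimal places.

15.80

β = Cov / Var = 0.0389 / 0.0285 = 1.3649
E[R] = Rf + β(Rm − Rf) = 2.1% + 1.3649 × (7.3% − 2.1%) = 9.1975%
α = Rp − E[R] = 25.0% − 9.1975% = 15.8025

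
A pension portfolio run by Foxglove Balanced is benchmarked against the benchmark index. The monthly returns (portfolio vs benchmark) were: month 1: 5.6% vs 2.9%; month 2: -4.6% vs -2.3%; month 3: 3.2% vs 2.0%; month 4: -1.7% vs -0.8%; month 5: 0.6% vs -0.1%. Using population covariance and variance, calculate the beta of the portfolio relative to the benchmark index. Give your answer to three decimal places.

r̄p = 0.6200%,  r̄m = 0.3400%
Cov = Σ(rp − r̄p)(rm − r̄m) / 5 = 6.6932
Var(rm) = Σ(rm − r̄m)² / 5 = 3.5544
β = Cov / Var = 6.6932 / 3.5544 = 1.8831

1.883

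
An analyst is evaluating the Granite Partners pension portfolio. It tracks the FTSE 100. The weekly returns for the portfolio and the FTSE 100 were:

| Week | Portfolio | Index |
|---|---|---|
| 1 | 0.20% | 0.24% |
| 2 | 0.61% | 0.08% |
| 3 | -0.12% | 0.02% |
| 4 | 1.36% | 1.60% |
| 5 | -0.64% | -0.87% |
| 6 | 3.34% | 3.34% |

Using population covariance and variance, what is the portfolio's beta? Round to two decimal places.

0.93

r̄p = 0.7917%,  r̄m = 0.7350%
Cov = Σ(rp − r̄p)(rm − r̄m) / 6 = 1.7486
Var(rm) = Σ(rm − r̄m)² / 6 = 1.8826
β = Cov / Var = 1.7486 / 1.8826 = 0.9288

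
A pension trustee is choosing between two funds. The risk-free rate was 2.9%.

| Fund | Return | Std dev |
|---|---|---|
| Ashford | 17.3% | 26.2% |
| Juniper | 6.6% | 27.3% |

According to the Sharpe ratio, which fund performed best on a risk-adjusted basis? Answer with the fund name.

Ashford: Sharpe ratio = (17.3% − 2.9%) / 26.2% = 0.550
Juniper: Sharpe ratio = (6.6% − 2.9%) / 27.3% = 0.136
Highest: Ashford (0.550).

Ashford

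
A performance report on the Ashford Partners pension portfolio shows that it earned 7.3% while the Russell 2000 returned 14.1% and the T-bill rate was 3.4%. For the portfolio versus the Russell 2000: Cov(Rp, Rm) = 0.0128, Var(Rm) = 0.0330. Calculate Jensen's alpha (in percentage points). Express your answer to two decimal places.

β = Cov / Var = 0.0128 / 0.0330 = 0.3879
E[R] = Rf + β(Rm − Rf) = 3.4% + 0.3879 × (14.1% − 3.4%) = 7.5505%
α = Rp − E[R] = 7.3% − 7.5505% = -0.2505

-0.25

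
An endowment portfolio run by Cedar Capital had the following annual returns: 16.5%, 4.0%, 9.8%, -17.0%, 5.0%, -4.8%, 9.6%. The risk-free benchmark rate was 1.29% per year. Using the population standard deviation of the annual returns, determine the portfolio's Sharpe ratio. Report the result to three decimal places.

μ = (16.5 + 4 + 9.8 − 17 + 5 − 4.8 + 9.6) / 7 = 23.10 / 7 = 3.3000%
Σ(r − μ)² = 737.2600; population σ = √(737.2600/7) = 10.2627%
Sharpe = (μ − rf) / σ = (3.3000 − 1.29) / 10.2627 = 2.0100 / 10.2627 = 0.1959

0.196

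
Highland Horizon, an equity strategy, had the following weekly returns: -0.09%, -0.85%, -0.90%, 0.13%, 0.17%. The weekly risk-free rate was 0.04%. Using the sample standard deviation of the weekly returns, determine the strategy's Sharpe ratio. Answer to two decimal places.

μ = (-0.09 − 0.85 − 0.9 + 0.13 + 0.17) / 5 = -0.3080%
Sample std dev = √[1.1121 / 4] = 0.5273%
Sharpe = (μ − rf) / σ = (-0.3080 − 0.04) / 0.5273 = -0.3480 / 0.5273 = -0.6600

-0.66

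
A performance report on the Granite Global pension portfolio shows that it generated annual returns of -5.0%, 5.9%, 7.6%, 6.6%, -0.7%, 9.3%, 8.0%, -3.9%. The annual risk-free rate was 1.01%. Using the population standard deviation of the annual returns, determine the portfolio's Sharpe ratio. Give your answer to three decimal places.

0.459

μ = (-5 + 5.9 + 7.6 + 6.6 − 0.7 + 9.3 + 8 − 3.9) / 8 = 27.80 / 8 = 3.4750%
Σ(r − μ)² = 230.7150; population σ = √(230.7150/8) = 5.3702%
Sharpe = (μ − rf) / σ = (3.4750 − 1.01) / 5.3702 = 2.4650 / 5.3702 = 0.4590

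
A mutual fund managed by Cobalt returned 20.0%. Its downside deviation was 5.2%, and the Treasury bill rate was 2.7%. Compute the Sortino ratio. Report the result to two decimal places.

Sortino = (Rp − Rf) / σd = (20.0% − 2.7%) / 5.2% = 17.30% / 5.2% = 3.3269

3.33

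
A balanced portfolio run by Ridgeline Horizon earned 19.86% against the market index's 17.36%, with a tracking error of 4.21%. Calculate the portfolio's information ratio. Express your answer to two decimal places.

0.59

IR = (Rp − Rb) / TE = (19.86% − 17.36%) / 4.21% = 2.50% / 4.21% = 0.5938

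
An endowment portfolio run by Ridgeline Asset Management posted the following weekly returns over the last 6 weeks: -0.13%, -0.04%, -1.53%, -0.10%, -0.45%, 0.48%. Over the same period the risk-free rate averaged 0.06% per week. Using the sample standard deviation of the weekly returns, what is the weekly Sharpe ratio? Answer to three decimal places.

Mean return r̄ = -1.770 / 6 = -0.2950%
Sample σ = √[Σ(r − r̄)² / 5] = √[2.2802 / 5] = √0.4560 = 0.6753%
Sharpe = (r̄ − rf) / σ = (-0.2950 − 0.06) / 0.6753 = -0.3550 / 0.6753 = -0.5257

-0.526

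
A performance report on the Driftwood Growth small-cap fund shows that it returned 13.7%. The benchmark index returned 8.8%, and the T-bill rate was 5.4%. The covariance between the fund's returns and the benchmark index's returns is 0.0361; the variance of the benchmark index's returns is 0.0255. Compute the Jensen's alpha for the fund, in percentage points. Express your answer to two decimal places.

3.49

β = Cov / Var = 0.0361 / 0.0255 = 1.4157
E[R] = Rf + β(Rm − Rf) = 5.4% + 1.4157 × (8.8% − 5.4%) = 10.2134%
α = Rp − E[R] = 13.7% − 10.2134% = 3.4866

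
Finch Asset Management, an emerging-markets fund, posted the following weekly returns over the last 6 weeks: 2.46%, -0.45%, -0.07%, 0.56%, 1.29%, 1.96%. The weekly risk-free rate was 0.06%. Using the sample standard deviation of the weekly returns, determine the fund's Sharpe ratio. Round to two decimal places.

0.78

μ = (2.46 − 0.45 − 0.07 + 0.56 + 1.29 + 1.96) / 6 = 5.750 / 6 = 0.9583%
Σ(r − μ)² = 6.5679; sample σ = √(6.5679/5) = 1.1461%
Sharpe = (μ − rf) / σ = (0.9583 − 0.06) / 1.1461 = 0.8983 / 1.1461 = 0.7838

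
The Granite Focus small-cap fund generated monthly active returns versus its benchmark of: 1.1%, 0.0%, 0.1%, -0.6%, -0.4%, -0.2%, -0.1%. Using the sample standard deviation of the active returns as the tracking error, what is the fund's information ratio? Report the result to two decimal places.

Mean return r̄ = -0.10 / 7 = -0.0143%
Σ(r − r̄)² = 1.7886; sample σ = √(1.7886/6) = 0.5460%
IR = r̄ / tracking error = -0.0143 / 0.5460 = -0.0262

-0.03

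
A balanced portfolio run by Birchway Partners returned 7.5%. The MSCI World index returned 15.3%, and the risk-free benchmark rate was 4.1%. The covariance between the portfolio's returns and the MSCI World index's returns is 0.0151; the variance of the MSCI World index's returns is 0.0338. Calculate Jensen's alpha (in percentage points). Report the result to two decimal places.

β = Cov / Var = 0.0151 / 0.0338 = 0.4467
E[R] = Rf + β(Rm − Rf) = 4.1% + 0.4467 × (15.3% − 4.1%) = 9.1030%
α = Rp − E[R] = 7.5% − 9.1030% = -1.6030

-1.60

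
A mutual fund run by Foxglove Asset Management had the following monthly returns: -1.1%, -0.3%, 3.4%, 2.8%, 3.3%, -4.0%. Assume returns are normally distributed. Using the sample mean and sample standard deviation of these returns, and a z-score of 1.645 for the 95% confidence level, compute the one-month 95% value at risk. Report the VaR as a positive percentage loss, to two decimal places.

r̄ = (-1.1 − 0.3 + 3.4 + 2.8 + 3.3 − 4) / 6 = 4.10 / 6 = 0.6833%
Sample std dev = √[44.7883 / 5] = 2.9929%
VaR = −(r̄ − z·σ) = −(0.6833 − 1.645 × 2.9929) = −(-4.2400) = 4.2400%

4.24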